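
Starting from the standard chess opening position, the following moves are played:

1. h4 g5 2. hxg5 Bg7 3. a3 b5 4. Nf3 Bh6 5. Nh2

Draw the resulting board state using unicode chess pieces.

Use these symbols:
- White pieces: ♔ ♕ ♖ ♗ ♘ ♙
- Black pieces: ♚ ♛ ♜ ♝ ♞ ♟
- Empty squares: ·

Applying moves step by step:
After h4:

♜ ♞ ♝ ♛ ♚ ♝ ♞ ♜
♟ ♟ ♟ ♟ ♟ ♟ ♟ ♟
· · · · · · · ·
· · · · · · · ·
· · · · · · · ♙
· · · · · · · ·
♙ ♙ ♙ ♙ ♙ ♙ ♙ ·
♖ ♘ ♗ ♕ ♔ ♗ ♘ ♖


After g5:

♜ ♞ ♝ ♛ ♚ ♝ ♞ ♜
♟ ♟ ♟ ♟ ♟ ♟ · ♟
· · · · · · · ·
· · · · · · ♟ ·
· · · · · · · ♙
· · · · · · · ·
♙ ♙ ♙ ♙ ♙ ♙ ♙ ·
♖ ♘ ♗ ♕ ♔ ♗ ♘ ♖


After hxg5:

♜ ♞ ♝ ♛ ♚ ♝ ♞ ♜
♟ ♟ ♟ ♟ ♟ ♟ · ♟
· · · · · · · ·
· · · · · · ♙ ·
· · · · · · · ·
· · · · · · · ·
♙ ♙ ♙ ♙ ♙ ♙ ♙ ·
♖ ♘ ♗ ♕ ♔ ♗ ♘ ♖


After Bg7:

♜ ♞ ♝ ♛ ♚ · ♞ ♜
♟ ♟ ♟ ♟ ♟ ♟ ♝ ♟
· · · · · · · ·
· · · · · · ♙ ·
· · · · · · · ·
· · · · · · · ·
♙ ♙ ♙ ♙ ♙ ♙ ♙ ·
♖ ♘ ♗ ♕ ♔ ♗ ♘ ♖


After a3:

♜ ♞ ♝ ♛ ♚ · ♞ ♜
♟ ♟ ♟ ♟ ♟ ♟ ♝ ♟
· · · · · · · ·
· · · · · · ♙ ·
· · · · · · · ·
♙ · · · · · · ·
· ♙ ♙ ♙ ♙ ♙ ♙ ·
♖ ♘ ♗ ♕ ♔ ♗ ♘ ♖


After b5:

♜ ♞ ♝ ♛ ♚ · ♞ ♜
♟ · ♟ ♟ ♟ ♟ ♝ ♟
· · · · · · · ·
· ♟ · · · · ♙ ·
· · · · · · · ·
♙ · · · · · · ·
· ♙ ♙ ♙ ♙ ♙ ♙ ·
♖ ♘ ♗ ♕ ♔ ♗ ♘ ♖


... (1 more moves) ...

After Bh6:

♜ ♞ ♝ ♛ ♚ · ♞ ♜
♟ · ♟ ♟ ♟ ♟ · ♟
· · · · · · · ♝
· ♟ · · · · ♙ ·
· · · · · · · ·
♙ · · · · ♘ · ·
· ♙ ♙ ♙ ♙ ♙ ♙ ·
♖ ♘ ♗ ♕ ♔ ♗ · ♖


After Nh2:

♜ ♞ ♝ ♛ ♚ · ♞ ♜
♟ · ♟ ♟ ♟ ♟ · ♟
· · · · · · · ♝
· ♟ · · · · ♙ ·
· · · · · · · ·
♙ · · · · · · ·
· ♙ ♙ ♙ ♙ ♙ ♙ ♘
♖ ♘ ♗ ♕ ♔ ♗ · ♖



  a b c d e f g h
  ─────────────────
8│♜ ♞ ♝ ♛ ♚ · ♞ ♜│8
7│♟ · ♟ ♟ ♟ ♟ · ♟│7
6│· · · · · · · ♝│6
5│· ♟ · · · · ♙ ·│5
4│· · · · · · · ·│4
3│♙ · · · · · · ·│3
2│· ♙ ♙ ♙ ♙ ♙ ♙ ♘│2
1│♖ ♘ ♗ ♕ ♔ ♗ · ♖│1
  ─────────────────
  a b c d e f g h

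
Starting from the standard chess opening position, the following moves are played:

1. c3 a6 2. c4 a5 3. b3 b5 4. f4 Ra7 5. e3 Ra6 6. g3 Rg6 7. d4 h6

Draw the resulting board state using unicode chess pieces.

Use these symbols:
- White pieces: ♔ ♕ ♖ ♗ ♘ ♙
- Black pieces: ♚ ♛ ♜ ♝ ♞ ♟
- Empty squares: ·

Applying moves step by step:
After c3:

♜ ♞ ♝ ♛ ♚ ♝ ♞ ♜
♟ ♟ ♟ ♟ ♟ ♟ ♟ ♟
· · · · · · · ·
· · · · · · · ·
· · · · · · · ·
· · ♙ · · · · ·
♙ ♙ · ♙ ♙ ♙ ♙ ♙
♖ ♘ ♗ ♕ ♔ ♗ ♘ ♖


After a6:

♜ ♞ ♝ ♛ ♚ ♝ ♞ ♜
· ♟ ♟ ♟ ♟ ♟ ♟ ♟
♟ · · · · · · ·
· · · · · · · ·
· · · · · · · ·
· · ♙ · · · · ·
♙ ♙ · ♙ ♙ ♙ ♙ ♙
♖ ♘ ♗ ♕ ♔ ♗ ♘ ♖


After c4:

♜ ♞ ♝ ♛ ♚ ♝ ♞ ♜
· ♟ ♟ ♟ ♟ ♟ ♟ ♟
♟ · · · · · · ·
· · · · · · · ·
· · ♙ · · · · ·
· · · · · · · ·
♙ ♙ · ♙ ♙ ♙ ♙ ♙
♖ ♘ ♗ ♕ ♔ ♗ ♘ ♖


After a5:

♜ ♞ ♝ ♛ ♚ ♝ ♞ ♜
· ♟ ♟ ♟ ♟ ♟ ♟ ♟
· · · · · · · ·
♟ · · · · · · ·
· · ♙ · · · · ·
· · · · · · · ·
♙ ♙ · ♙ ♙ ♙ ♙ ♙
♖ ♘ ♗ ♕ ♔ ♗ ♘ ♖


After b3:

♜ ♞ ♝ ♛ ♚ ♝ ♞ ♜
· ♟ ♟ ♟ ♟ ♟ ♟ ♟
· · · · · · · ·
♟ · · · · · · ·
· · ♙ · · · · ·
· ♙ · · · · · ·
♙ · · ♙ ♙ ♙ ♙ ♙
♖ ♘ ♗ ♕ ♔ ♗ ♘ ♖


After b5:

♜ ♞ ♝ ♛ ♚ ♝ ♞ ♜
· · ♟ ♟ ♟ ♟ ♟ ♟
· · · · · · · ·
♟ ♟ · · · · · ·
· · ♙ · · · · ·
· ♙ · · · · · ·
♙ · · ♙ ♙ ♙ ♙ ♙
♖ ♘ ♗ ♕ ♔ ♗ ♘ ♖


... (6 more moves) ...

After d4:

· ♞ ♝ ♛ ♚ ♝ ♞ ♜
· · ♟ ♟ ♟ ♟ ♟ ♟
· · · · · · ♜ ·
♟ ♟ · · · · · ·
· · ♙ ♙ · ♙ · ·
· ♙ · · ♙ · ♙ ·
♙ · · · · · · ♙
♖ ♘ ♗ ♕ ♔ ♗ ♘ ♖


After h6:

· ♞ ♝ ♛ ♚ ♝ ♞ ♜
· · ♟ ♟ ♟ ♟ ♟ ·
· · · · · · ♜ ♟
♟ ♟ · · · · · ·
· · ♙ ♙ · ♙ · ·
· ♙ · · ♙ · ♙ ·
♙ · · · · · · ♙
♖ ♘ ♗ ♕ ♔ ♗ ♘ ♖



  a b c d e f g h
  ─────────────────
8│· ♞ ♝ ♛ ♚ ♝ ♞ ♜│8
7│· · ♟ ♟ ♟ ♟ ♟ ·│7
6│· · · · · · ♜ ♟│6
5│♟ ♟ · · · · · ·│5
4│· · ♙ ♙ · ♙ · ·│4
3│· ♙ · · ♙ · ♙ ·│3
2│♙ · · · · · · ♙│2
1│♖ ♘ ♗ ♕ ♔ ♗ ♘ ♖│1
  ─────────────────
  a b c d e f g h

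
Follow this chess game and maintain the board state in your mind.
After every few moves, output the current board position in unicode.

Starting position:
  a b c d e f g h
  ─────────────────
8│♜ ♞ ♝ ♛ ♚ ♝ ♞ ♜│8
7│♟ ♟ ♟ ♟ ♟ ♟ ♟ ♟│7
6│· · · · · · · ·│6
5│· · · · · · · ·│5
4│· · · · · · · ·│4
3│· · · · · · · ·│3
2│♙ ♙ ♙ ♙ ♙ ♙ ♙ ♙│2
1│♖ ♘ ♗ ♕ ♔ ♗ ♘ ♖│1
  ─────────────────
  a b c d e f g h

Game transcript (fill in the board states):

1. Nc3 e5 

  a b c d e f g h
  ─────────────────
8│♜ ♞ ♝ ♛ ♚ ♝ ♞ ♜│8
7│♟ ♟ ♟ ♟ · ♟ ♟ ♟│7
6│· · · · · · · ·│6
5│· · · · ♟ · · ·│5
4│· · · · · · · ·│4
3│· · ♘ · · · · ·│3
2│♙ ♙ ♙ ♙ ♙ ♙ ♙ ♙│2
1│♖ · ♗ ♕ ♔ ♗ ♘ ♖│1
  ─────────────────
  a b c d e f g h

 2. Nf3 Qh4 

  a b c d e f g h
  ─────────────────
8│♜ ♞ ♝ · ♚ ♝ ♞ ♜│8
7│♟ ♟ ♟ ♟ · ♟ ♟ ♟│7
6│· · · · · · · ·│6
5│· · · · ♟ · · ·│5
4│· · · · · · · ♛│4
3│· · ♘ · · ♘ · ·│3
2│♙ ♙ ♙ ♙ ♙ ♙ ♙ ♙│2
1│♖ · ♗ ♕ ♔ ♗ · ♖│1
  ─────────────────
  a b c d e f g h

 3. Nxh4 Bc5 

  a b c d e f g h
  ─────────────────
8│♜ ♞ ♝ · ♚ · ♞ ♜│8
7│♟ ♟ ♟ ♟ · ♟ ♟ ♟│7
6│· · · · · · · ·│6
5│· · ♝ · ♟ · · ·│5
4│· · · · · · · ♘│4
3│· · ♘ · · · · ·│3
2│♙ ♙ ♙ ♙ ♙ ♙ ♙ ♙│2
1│♖ · ♗ ♕ ♔ ♗ · ♖│1
  ─────────────────
  a b c d e f g h

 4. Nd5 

  a b c d e f g h
  ─────────────────
8│♜ ♞ ♝ · ♚ · ♞ ♜│8
7│♟ ♟ ♟ ♟ · ♟ ♟ ♟│7
6│· · · · · · · ·│6
5│· · ♝ ♘ ♟ · · ·│5
4│· · · · · · · ♘│4
3│· · · · · · · ·│3
2│♙ ♙ ♙ ♙ ♙ ♙ ♙ ♙│2
1│♖ · ♗ ♕ ♔ ♗ · ♖│1
  ─────────────────
  a b c d e f g h


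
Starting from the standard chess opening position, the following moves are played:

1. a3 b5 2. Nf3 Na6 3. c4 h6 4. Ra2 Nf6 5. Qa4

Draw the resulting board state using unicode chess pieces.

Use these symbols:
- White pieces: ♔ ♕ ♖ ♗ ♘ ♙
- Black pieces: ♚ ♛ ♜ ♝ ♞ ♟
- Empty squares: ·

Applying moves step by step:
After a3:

♜ ♞ ♝ ♛ ♚ ♝ ♞ ♜
♟ ♟ ♟ ♟ ♟ ♟ ♟ ♟
· · · · · · · ·
· · · · · · · ·
· · · · · · · ·
♙ · · · · · · ·
· ♙ ♙ ♙ ♙ ♙ ♙ ♙
♖ ♘ ♗ ♕ ♔ ♗ ♘ ♖


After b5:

♜ ♞ ♝ ♛ ♚ ♝ ♞ ♜
♟ · ♟ ♟ ♟ ♟ ♟ ♟
· · · · · · · ·
· ♟ · · · · · ·
· · · · · · · ·
♙ · · · · · · ·
· ♙ ♙ ♙ ♙ ♙ ♙ ♙
♖ ♘ ♗ ♕ ♔ ♗ ♘ ♖


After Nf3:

♜ ♞ ♝ ♛ ♚ ♝ ♞ ♜
♟ · ♟ ♟ ♟ ♟ ♟ ♟
· · · · · · · ·
· ♟ · · · · · ·
· · · · · · · ·
♙ · · · · ♘ · ·
· ♙ ♙ ♙ ♙ ♙ ♙ ♙
♖ ♘ ♗ ♕ ♔ ♗ · ♖


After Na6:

♜ · ♝ ♛ ♚ ♝ ♞ ♜
♟ · ♟ ♟ ♟ ♟ ♟ ♟
♞ · · · · · · ·
· ♟ · · · · · ·
· · · · · · · ·
♙ · · · · ♘ · ·
· ♙ ♙ ♙ ♙ ♙ ♙ ♙
♖ ♘ ♗ ♕ ♔ ♗ · ♖


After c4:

♜ · ♝ ♛ ♚ ♝ ♞ ♜
♟ · ♟ ♟ ♟ ♟ ♟ ♟
♞ · · · · · · ·
· ♟ · · · · · ·
· · ♙ · · · · ·
♙ · · · · ♘ · ·
· ♙ · ♙ ♙ ♙ ♙ ♙
♖ ♘ ♗ ♕ ♔ ♗ · ♖


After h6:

♜ · ♝ ♛ ♚ ♝ ♞ ♜
♟ · ♟ ♟ ♟ ♟ ♟ ·
♞ · · · · · · ♟
· ♟ · · · · · ·
· · ♙ · · · · ·
♙ · · · · ♘ · ·
· ♙ · ♙ ♙ ♙ ♙ ♙
♖ ♘ ♗ ♕ ♔ ♗ · ♖


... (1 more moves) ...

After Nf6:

♜ · ♝ ♛ ♚ ♝ · ♜
♟ · ♟ ♟ ♟ ♟ ♟ ·
♞ · · · · ♞ · ♟
· ♟ · · · · · ·
· · ♙ · · · · ·
♙ · · · · ♘ · ·
♖ ♙ · ♙ ♙ ♙ ♙ ♙
· ♘ ♗ ♕ ♔ ♗ · ♖


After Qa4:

♜ · ♝ ♛ ♚ ♝ · ♜
♟ · ♟ ♟ ♟ ♟ ♟ ·
♞ · · · · ♞ · ♟
· ♟ · · · · · ·
♕ · ♙ · · · · ·
♙ · · · · ♘ · ·
♖ ♙ · ♙ ♙ ♙ ♙ ♙
· ♘ ♗ · ♔ ♗ · ♖



  a b c d e f g h
  ─────────────────
8│♜ · ♝ ♛ ♚ ♝ · ♜│8
7│♟ · ♟ ♟ ♟ ♟ ♟ ·│7
6│♞ · · · · ♞ · ♟│6
5│· ♟ · · · · · ·│5
4│♕ · ♙ · · · · ·│4
3│♙ · · · · ♘ · ·│3
2│♖ ♙ · ♙ ♙ ♙ ♙ ♙│2
1│· ♘ ♗ · ♔ ♗ · ♖│1
  ─────────────────
  a b c d e f g h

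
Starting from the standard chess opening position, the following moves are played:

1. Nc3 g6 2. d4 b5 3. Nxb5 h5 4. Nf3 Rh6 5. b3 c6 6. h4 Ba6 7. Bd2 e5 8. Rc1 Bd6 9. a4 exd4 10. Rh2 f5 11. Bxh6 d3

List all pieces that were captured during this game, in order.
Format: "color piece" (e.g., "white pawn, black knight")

Tracking captures:
  Nxb5: captured black pawn
  exd4: captured white pawn
  Bxh6: captured black rook

black pawn, white pawn, black rook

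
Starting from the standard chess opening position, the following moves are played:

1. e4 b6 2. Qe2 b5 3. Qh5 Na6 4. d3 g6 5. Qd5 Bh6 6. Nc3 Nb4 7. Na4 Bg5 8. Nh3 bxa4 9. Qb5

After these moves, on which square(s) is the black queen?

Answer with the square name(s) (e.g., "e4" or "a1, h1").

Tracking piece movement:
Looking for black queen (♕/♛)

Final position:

  a b c d e f g h
  ─────────────────
8│♜ · ♝ ♛ ♚ · ♞ ♜│8
7│♟ · ♟ ♟ ♟ ♟ · ♟│7
6│· · · · · · ♟ ·│6
5│· ♕ · · · · ♝ ·│5
4│♟ ♞ · · ♙ · · ·│4
3│· · · ♙ · · · ♘│3
2│♙ ♙ ♙ · · ♙ ♙ ♙│2
1│♖ · ♗ · ♔ ♗ · ♖│1
  ─────────────────
  a b c d e f g h


d8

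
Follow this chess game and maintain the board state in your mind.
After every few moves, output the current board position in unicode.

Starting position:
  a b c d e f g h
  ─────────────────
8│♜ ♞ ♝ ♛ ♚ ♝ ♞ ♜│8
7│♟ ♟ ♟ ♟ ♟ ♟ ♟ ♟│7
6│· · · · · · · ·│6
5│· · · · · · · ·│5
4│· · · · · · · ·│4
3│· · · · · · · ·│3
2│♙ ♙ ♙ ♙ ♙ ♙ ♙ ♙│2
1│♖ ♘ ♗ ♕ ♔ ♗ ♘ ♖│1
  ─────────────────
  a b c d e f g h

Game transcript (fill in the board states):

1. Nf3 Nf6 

  a b c d e f g h
  ─────────────────
8│♜ ♞ ♝ ♛ ♚ ♝ · ♜│8
7│♟ ♟ ♟ ♟ ♟ ♟ ♟ ♟│7
6│· · · · · ♞ · ·│6
5│· · · · · · · ·│5
4│· · · · · · · ·│4
3│· · · · · ♘ · ·│3
2│♙ ♙ ♙ ♙ ♙ ♙ ♙ ♙│2
1│♖ ♘ ♗ ♕ ♔ ♗ · ♖│1
  ─────────────────
  a b c d e f g h

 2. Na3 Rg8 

  a b c d e f g h
  ─────────────────
8│♜ ♞ ♝ ♛ ♚ ♝ ♜ ·│8
7│♟ ♟ ♟ ♟ ♟ ♟ ♟ ♟│7
6│· · · · · ♞ · ·│6
5│· · · · · · · ·│5
4│· · · · · · · ·│4
3│♘ · · · · ♘ · ·│3
2│♙ ♙ ♙ ♙ ♙ ♙ ♙ ♙│2
1│♖ · ♗ ♕ ♔ ♗ · ♖│1
  ─────────────────
  a b c d e f g h

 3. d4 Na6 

  a b c d e f g h
  ─────────────────
8│♜ · ♝ ♛ ♚ ♝ ♜ ·│8
7│♟ ♟ ♟ ♟ ♟ ♟ ♟ ♟│7
6│♞ · · · · ♞ · ·│6
5│· · · · · · · ·│5
4│· · · ♙ · · · ·│4
3│♘ · · · · ♘ · ·│3
2│♙ ♙ ♙ · ♙ ♙ ♙ ♙│2
1│♖ · ♗ ♕ ♔ ♗ · ♖│1
  ─────────────────
  a b c d e f g h

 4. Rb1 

  a b c d e f g h
  ─────────────────
8│♜ · ♝ ♛ ♚ ♝ ♜ ·│8
7│♟ ♟ ♟ ♟ ♟ ♟ ♟ ♟│7
6│♞ · · · · ♞ · ·│6
5│· · · · · · · ·│5
4│· · · ♙ · · · ·│4
3│♘ · · · · ♘ · ·│3
2│♙ ♙ ♙ · ♙ ♙ ♙ ♙│2
1│· ♖ ♗ ♕ ♔ ♗ · ♖│1
  ─────────────────
  a b c d e f g h


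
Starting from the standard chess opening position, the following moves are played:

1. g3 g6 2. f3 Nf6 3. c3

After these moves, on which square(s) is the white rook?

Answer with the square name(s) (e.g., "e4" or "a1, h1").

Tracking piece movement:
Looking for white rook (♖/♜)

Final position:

  a b c d e f g h
  ─────────────────
8│♜ ♞ ♝ ♛ ♚ ♝ · ♜│8
7│♟ ♟ ♟ ♟ ♟ ♟ · ♟│7
6│· · · · · ♞ ♟ ·│6
5│· · · · · · · ·│5
4│· · · · · · · ·│4
3│· · ♙ · · ♙ ♙ ·│3
2│♙ ♙ · ♙ ♙ · · ♙│2
1│♖ ♘ ♗ ♕ ♔ ♗ ♘ ♖│1
  ─────────────────
  a b c d e f g h


a1, h1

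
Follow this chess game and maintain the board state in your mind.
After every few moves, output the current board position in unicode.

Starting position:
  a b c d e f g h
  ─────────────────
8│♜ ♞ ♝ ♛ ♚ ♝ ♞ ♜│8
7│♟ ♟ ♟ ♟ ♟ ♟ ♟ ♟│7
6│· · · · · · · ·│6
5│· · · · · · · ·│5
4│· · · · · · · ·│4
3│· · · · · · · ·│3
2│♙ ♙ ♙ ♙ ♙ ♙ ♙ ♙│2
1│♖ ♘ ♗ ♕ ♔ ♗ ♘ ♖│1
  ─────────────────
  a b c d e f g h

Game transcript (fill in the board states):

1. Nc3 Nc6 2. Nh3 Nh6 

  a b c d e f g h
  ─────────────────
8│♜ · ♝ ♛ ♚ ♝ · ♜│8
7│♟ ♟ ♟ ♟ ♟ ♟ ♟ ♟│7
6│· · ♞ · · · · ♞│6
5│· · · · · · · ·│5
4│· · · · · · · ·│4
3│· · ♘ · · · · ♘│3
2│♙ ♙ ♙ ♙ ♙ ♙ ♙ ♙│2
1│♖ · ♗ ♕ ♔ ♗ · ♖│1
  ─────────────────
  a b c d e f g h

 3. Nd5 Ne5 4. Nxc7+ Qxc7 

  a b c d e f g h
  ─────────────────
8│♜ · ♝ · ♚ ♝ · ♜│8
7│♟ ♟ ♛ ♟ ♟ ♟ ♟ ♟│7
6│· · · · · · · ♞│6
5│· · · · ♞ · · ·│5
4│· · · · · · · ·│4
3│· · · · · · · ♘│3
2│♙ ♙ ♙ ♙ ♙ ♙ ♙ ♙│2
1│♖ · ♗ ♕ ♔ ♗ · ♖│1
  ─────────────────
  a b c d e f g h

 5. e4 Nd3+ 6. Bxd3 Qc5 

  a b c d e f g h
  ─────────────────
8│♜ · ♝ · ♚ ♝ · ♜│8
7│♟ ♟ · ♟ ♟ ♟ ♟ ♟│7
6│· · · · · · · ♞│6
5│· · ♛ · · · · ·│5
4│· · · · ♙ · · ·│4
3│· · · ♗ · · · ♘│3
2│♙ ♙ ♙ ♙ · ♙ ♙ ♙│2
1│♖ · ♗ ♕ ♔ · · ♖│1
  ─────────────────
  a b c d e f g h

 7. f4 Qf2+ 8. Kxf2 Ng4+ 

  a b c d e f g h
  ─────────────────
8│♜ · ♝ · ♚ ♝ · ♜│8
7│♟ ♟ · ♟ ♟ ♟ ♟ ♟│7
6│· · · · · · · ·│6
5│· · · · · · · ·│5
4│· · · · ♙ ♙ ♞ ·│4
3│· · · ♗ · · · ♘│3
2│♙ ♙ ♙ ♙ · ♔ ♙ ♙│2
1│♖ · ♗ ♕ · · · ♖│1
  ─────────────────
  a b c d e f g h

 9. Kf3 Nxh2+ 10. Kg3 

  a b c d e f g h
  ─────────────────
8│♜ · ♝ · ♚ ♝ · ♜│8
7│♟ ♟ · ♟ ♟ ♟ ♟ ♟│7
6│· · · · · · · ·│6
5│· · · · · · · ·│5
4│· · · · ♙ ♙ · ·│4
3│· · · ♗ · · ♔ ♘│3
2│♙ ♙ ♙ ♙ · · ♙ ♞│2
1│♖ · ♗ ♕ · · · ♖│1
  ─────────────────
  a b c d e f g h


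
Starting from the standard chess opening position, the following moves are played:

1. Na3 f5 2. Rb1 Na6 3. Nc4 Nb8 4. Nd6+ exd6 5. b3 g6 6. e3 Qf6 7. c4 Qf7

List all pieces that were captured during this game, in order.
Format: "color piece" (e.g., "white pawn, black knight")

Tracking captures:
  exd6: captured white knight

white knight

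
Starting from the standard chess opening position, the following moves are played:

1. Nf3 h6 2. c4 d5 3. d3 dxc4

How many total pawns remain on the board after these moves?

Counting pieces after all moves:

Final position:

  a b c d e f g h
  ─────────────────
8│♜ ♞ ♝ ♛ ♚ ♝ ♞ ♜│8
7│♟ ♟ ♟ · ♟ ♟ ♟ ·│7
6│· · · · · · · ♟│6
5│· · · · · · · ·│5
4│· · ♟ · · · · ·│4
3│· · · ♙ · ♘ · ·│3
2│♙ ♙ · · ♙ ♙ ♙ ♙│2
1│♖ ♘ ♗ ♕ ♔ ♗ · ♖│1
  ─────────────────
  a b c d e f g h


15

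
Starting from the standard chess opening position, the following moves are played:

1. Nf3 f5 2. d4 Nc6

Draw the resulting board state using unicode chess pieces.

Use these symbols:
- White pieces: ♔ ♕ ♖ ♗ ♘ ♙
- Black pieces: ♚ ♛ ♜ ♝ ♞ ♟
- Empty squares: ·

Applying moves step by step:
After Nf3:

♜ ♞ ♝ ♛ ♚ ♝ ♞ ♜
♟ ♟ ♟ ♟ ♟ ♟ ♟ ♟
· · · · · · · ·
· · · · · · · ·
· · · · · · · ·
· · · · · ♘ · ·
♙ ♙ ♙ ♙ ♙ ♙ ♙ ♙
♖ ♘ ♗ ♕ ♔ ♗ · ♖


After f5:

♜ ♞ ♝ ♛ ♚ ♝ ♞ ♜
♟ ♟ ♟ ♟ ♟ · ♟ ♟
· · · · · · · ·
· · · · · ♟ · ·
· · · · · · · ·
· · · · · ♘ · ·
♙ ♙ ♙ ♙ ♙ ♙ ♙ ♙
♖ ♘ ♗ ♕ ♔ ♗ · ♖


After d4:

♜ ♞ ♝ ♛ ♚ ♝ ♞ ♜
♟ ♟ ♟ ♟ ♟ · ♟ ♟
· · · · · · · ·
· · · · · ♟ · ·
· · · ♙ · · · ·
· · · · · ♘ · ·
♙ ♙ ♙ · ♙ ♙ ♙ ♙
♖ ♘ ♗ ♕ ♔ ♗ · ♖


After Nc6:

♜ · ♝ ♛ ♚ ♝ ♞ ♜
♟ ♟ ♟ ♟ ♟ · ♟ ♟
· · ♞ · · · · ·
· · · · · ♟ · ·
· · · ♙ · · · ·
· · · · · ♘ · ·
♙ ♙ ♙ · ♙ ♙ ♙ ♙
♖ ♘ ♗ ♕ ♔ ♗ · ♖



  a b c d e f g h
  ─────────────────
8│♜ · ♝ ♛ ♚ ♝ ♞ ♜│8
7│♟ ♟ ♟ ♟ ♟ · ♟ ♟│7
6│· · ♞ · · · · ·│6
5│· · · · · ♟ · ·│5
4│· · · ♙ · · · ·│4
3│· · · · · ♘ · ·│3
2│♙ ♙ ♙ · ♙ ♙ ♙ ♙│2
1│♖ ♘ ♗ ♕ ♔ ♗ · ♖│1
  ─────────────────
  a b c d e f g h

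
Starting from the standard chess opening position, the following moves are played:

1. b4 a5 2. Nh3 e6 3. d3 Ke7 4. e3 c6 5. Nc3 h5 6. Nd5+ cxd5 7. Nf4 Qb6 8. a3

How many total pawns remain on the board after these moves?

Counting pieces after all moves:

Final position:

  a b c d e f g h
  ─────────────────
8│♜ ♞ ♝ · · ♝ ♞ ♜│8
7│· ♟ · ♟ ♚ ♟ ♟ ·│7
6│· ♛ · · ♟ · · ·│6
5│♟ · · ♟ · · · ♟│5
4│· ♙ · · · ♘ · ·│4
3│♙ · · ♙ ♙ · · ·│3
2│· · ♙ · · ♙ ♙ ♙│2
1│♖ · ♗ ♕ ♔ ♗ · ♖│1
  ─────────────────
  a b c d e f g h


16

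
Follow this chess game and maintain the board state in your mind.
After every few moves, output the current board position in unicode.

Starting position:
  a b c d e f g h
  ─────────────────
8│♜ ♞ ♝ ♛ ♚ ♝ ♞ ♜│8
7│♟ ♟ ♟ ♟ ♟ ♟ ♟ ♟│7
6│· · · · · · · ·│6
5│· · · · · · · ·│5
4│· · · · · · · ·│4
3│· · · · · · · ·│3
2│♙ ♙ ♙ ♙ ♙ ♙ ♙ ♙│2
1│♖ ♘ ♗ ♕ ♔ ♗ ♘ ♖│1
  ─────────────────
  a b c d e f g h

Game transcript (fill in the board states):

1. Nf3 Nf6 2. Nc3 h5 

  a b c d e f g h
  ─────────────────
8│♜ ♞ ♝ ♛ ♚ ♝ · ♜│8
7│♟ ♟ ♟ ♟ ♟ ♟ ♟ ·│7
6│· · · · · ♞ · ·│6
5│· · · · · · · ♟│5
4│· · · · · · · ·│4
3│· · ♘ · · ♘ · ·│3
2│♙ ♙ ♙ ♙ ♙ ♙ ♙ ♙│2
1│♖ · ♗ ♕ ♔ ♗ · ♖│1
  ─────────────────
  a b c d e f g h

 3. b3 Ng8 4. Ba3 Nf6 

  a b c d e f g h
  ─────────────────
8│♜ ♞ ♝ ♛ ♚ ♝ · ♜│8
7│♟ ♟ ♟ ♟ ♟ ♟ ♟ ·│7
6│· · · · · ♞ · ·│6
5│· · · · · · · ♟│5
4│· · · · · · · ·│4
3│♗ ♙ ♘ · · ♘ · ·│3
2│♙ · ♙ ♙ ♙ ♙ ♙ ♙│2
1│♖ · · ♕ ♔ ♗ · ♖│1
  ─────────────────
  a b c d e f g h

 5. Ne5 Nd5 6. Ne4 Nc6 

  a b c d e f g h
  ─────────────────
8│♜ · ♝ ♛ ♚ ♝ · ♜│8
7│♟ ♟ ♟ ♟ ♟ ♟ ♟ ·│7
6│· · ♞ · · · · ·│6
5│· · · ♞ ♘ · · ♟│5
4│· · · · ♘ · · ·│4
3│♗ ♙ · · · · · ·│3
2│♙ · ♙ ♙ ♙ ♙ ♙ ♙│2
1│♖ · · ♕ ♔ ♗ · ♖│1
  ─────────────────
  a b c d e f g h

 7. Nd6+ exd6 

  a b c d e f g h
  ─────────────────
8│♜ · ♝ ♛ ♚ ♝ · ♜│8
7│♟ ♟ ♟ ♟ · ♟ ♟ ·│7
6│· · ♞ ♟ · · · ·│6
5│· · · ♞ ♘ · · ♟│5
4│· · · · · · · ·│4
3│♗ ♙ · · · · · ·│3
2│♙ · ♙ ♙ ♙ ♙ ♙ ♙│2
1│♖ · · ♕ ♔ ♗ · ♖│1
  ─────────────────
  a b c d e f g h


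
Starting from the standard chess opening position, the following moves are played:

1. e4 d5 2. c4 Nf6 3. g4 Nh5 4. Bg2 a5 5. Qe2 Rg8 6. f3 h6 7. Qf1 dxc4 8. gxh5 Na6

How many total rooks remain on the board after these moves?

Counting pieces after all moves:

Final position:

  a b c d e f g h
  ─────────────────
8│♜ · ♝ ♛ ♚ ♝ ♜ ·│8
7│· ♟ ♟ · ♟ ♟ ♟ ·│7
6│♞ · · · · · · ♟│6
5│♟ · · · · · · ♙│5
4│· · ♟ · ♙ · · ·│4
3│· · · · · ♙ · ·│3
2│♙ ♙ · ♙ · · ♗ ♙│2
1│♖ ♘ ♗ · ♔ ♕ ♘ ♖│1
  ─────────────────
  a b c d e f g h


4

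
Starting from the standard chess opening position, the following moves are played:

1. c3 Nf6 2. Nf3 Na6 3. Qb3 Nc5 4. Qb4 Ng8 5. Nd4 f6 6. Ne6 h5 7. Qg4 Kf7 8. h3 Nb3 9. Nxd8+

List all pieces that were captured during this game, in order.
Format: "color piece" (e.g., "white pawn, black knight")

Tracking captures:
  Nxd8+: captured black queen

black queen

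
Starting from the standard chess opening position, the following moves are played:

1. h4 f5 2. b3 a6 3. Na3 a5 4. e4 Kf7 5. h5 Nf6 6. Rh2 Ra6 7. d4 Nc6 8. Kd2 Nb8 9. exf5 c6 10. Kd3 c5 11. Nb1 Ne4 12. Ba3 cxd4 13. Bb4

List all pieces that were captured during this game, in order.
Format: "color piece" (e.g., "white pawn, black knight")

Tracking captures:
  exf5: captured black pawn
  cxd4: captured white pawn

black pawn, white pawn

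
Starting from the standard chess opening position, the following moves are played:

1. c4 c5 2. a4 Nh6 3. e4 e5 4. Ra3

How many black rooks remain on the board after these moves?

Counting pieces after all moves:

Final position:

  a b c d e f g h
  ─────────────────
8│♜ ♞ ♝ ♛ ♚ ♝ · ♜│8
7│♟ ♟ · ♟ · ♟ ♟ ♟│7
6│· · · · · · · ♞│6
5│· · ♟ · ♟ · · ·│5
4│♙ · ♙ · ♙ · · ·│4
3│♖ · · · · · · ·│3
2│· ♙ · ♙ · ♙ ♙ ♙│2
1│· ♘ ♗ ♕ ♔ ♗ ♘ ♖│1
  ─────────────────
  a b c d e f g h


2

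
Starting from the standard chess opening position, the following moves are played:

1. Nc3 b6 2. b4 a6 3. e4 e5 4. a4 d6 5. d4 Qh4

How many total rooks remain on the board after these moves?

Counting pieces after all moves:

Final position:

  a b c d e f g h
  ─────────────────
8│♜ ♞ ♝ · ♚ ♝ ♞ ♜│8
7│· · ♟ · · ♟ ♟ ♟│7
6│♟ ♟ · ♟ · · · ·│6
5│· · · · ♟ · · ·│5
4│♙ ♙ · ♙ ♙ · · ♛│4
3│· · ♘ · · · · ·│3
2│· · ♙ · · ♙ ♙ ♙│2
1│♖ · ♗ ♕ ♔ ♗ ♘ ♖│1
  ─────────────────
  a b c d e f g h


4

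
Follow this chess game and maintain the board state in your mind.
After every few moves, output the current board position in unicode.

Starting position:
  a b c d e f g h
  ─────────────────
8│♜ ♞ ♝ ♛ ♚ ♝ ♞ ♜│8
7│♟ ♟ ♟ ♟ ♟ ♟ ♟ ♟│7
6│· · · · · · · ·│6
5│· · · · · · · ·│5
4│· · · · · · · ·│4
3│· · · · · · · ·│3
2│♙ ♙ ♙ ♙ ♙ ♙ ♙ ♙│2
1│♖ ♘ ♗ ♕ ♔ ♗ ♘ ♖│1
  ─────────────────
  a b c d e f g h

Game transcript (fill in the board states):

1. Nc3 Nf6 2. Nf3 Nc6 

  a b c d e f g h
  ─────────────────
8│♜ · ♝ ♛ ♚ ♝ · ♜│8
7│♟ ♟ ♟ ♟ ♟ ♟ ♟ ♟│7
6│· · ♞ · · ♞ · ·│6
5│· · · · · · · ·│5
4│· · · · · · · ·│4
3│· · ♘ · · ♘ · ·│3
2│♙ ♙ ♙ ♙ ♙ ♙ ♙ ♙│2
1│♖ · ♗ ♕ ♔ ♗ · ♖│1
  ─────────────────
  a b c d e f g h

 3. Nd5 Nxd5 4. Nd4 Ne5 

  a b c d e f g h
  ─────────────────
8│♜ · ♝ ♛ ♚ ♝ · ♜│8
7│♟ ♟ ♟ ♟ ♟ ♟ ♟ ♟│7
6│· · · · · · · ·│6
5│· · · ♞ ♞ · · ·│5
4│· · · ♘ · · · ·│4
3│· · · · · · · ·│3
2│♙ ♙ ♙ ♙ ♙ ♙ ♙ ♙│2
1│♖ · ♗ ♕ ♔ ♗ · ♖│1
  ─────────────────
  a b c d e f g h

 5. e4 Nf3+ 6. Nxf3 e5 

  a b c d e f g h
  ─────────────────
8│♜ · ♝ ♛ ♚ ♝ · ♜│8
7│♟ ♟ ♟ ♟ · ♟ ♟ ♟│7
6│· · · · · · · ·│6
5│· · · ♞ ♟ · · ·│5
4│· · · · ♙ · · ·│4
3│· · · · · ♘ · ·│3
2│♙ ♙ ♙ ♙ · ♙ ♙ ♙│2
1│♖ · ♗ ♕ ♔ ♗ · ♖│1
  ─────────────────
  a b c d e f g h

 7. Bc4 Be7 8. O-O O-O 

  a b c d e f g h
  ─────────────────
8│♜ · ♝ ♛ · ♜ ♚ ·│8
7│♟ ♟ ♟ ♟ ♝ ♟ ♟ ♟│7
6│· · · · · · · ·│6
5│· · · ♞ ♟ · · ·│5
4│· · ♗ · ♙ · · ·│4
3│· · · · · ♘ · ·│3
2│♙ ♙ ♙ ♙ · ♙ ♙ ♙│2
1│♖ · ♗ ♕ · ♖ ♔ ·│1
  ─────────────────
  a b c d e f g h



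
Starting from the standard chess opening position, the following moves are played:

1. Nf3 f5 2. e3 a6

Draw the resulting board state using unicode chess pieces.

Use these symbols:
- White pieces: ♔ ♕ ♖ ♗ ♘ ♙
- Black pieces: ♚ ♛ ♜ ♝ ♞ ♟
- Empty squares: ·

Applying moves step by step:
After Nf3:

♜ ♞ ♝ ♛ ♚ ♝ ♞ ♜
♟ ♟ ♟ ♟ ♟ ♟ ♟ ♟
· · · · · · · ·
· · · · · · · ·
· · · · · · · ·
· · · · · ♘ · ·
♙ ♙ ♙ ♙ ♙ ♙ ♙ ♙
♖ ♘ ♗ ♕ ♔ ♗ · ♖


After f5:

♜ ♞ ♝ ♛ ♚ ♝ ♞ ♜
♟ ♟ ♟ ♟ ♟ · ♟ ♟
· · · · · · · ·
· · · · · ♟ · ·
· · · · · · · ·
· · · · · ♘ · ·
♙ ♙ ♙ ♙ ♙ ♙ ♙ ♙
♖ ♘ ♗ ♕ ♔ ♗ · ♖


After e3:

♜ ♞ ♝ ♛ ♚ ♝ ♞ ♜
♟ ♟ ♟ ♟ ♟ · ♟ ♟
· · · · · · · ·
· · · · · ♟ · ·
· · · · · · · ·
· · · · ♙ ♘ · ·
♙ ♙ ♙ ♙ · ♙ ♙ ♙
♖ ♘ ♗ ♕ ♔ ♗ · ♖


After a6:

♜ ♞ ♝ ♛ ♚ ♝ ♞ ♜
· ♟ ♟ ♟ ♟ · ♟ ♟
♟ · · · · · · ·
· · · · · ♟ · ·
· · · · · · · ·
· · · · ♙ ♘ · ·
♙ ♙ ♙ ♙ · ♙ ♙ ♙
♖ ♘ ♗ ♕ ♔ ♗ · ♖



  a b c d e f g h
  ─────────────────
8│♜ ♞ ♝ ♛ ♚ ♝ ♞ ♜│8
7│· ♟ ♟ ♟ ♟ · ♟ ♟│7
6│♟ · · · · · · ·│6
5│· · · · · ♟ · ·│5
4│· · · · · · · ·│4
3│· · · · ♙ ♘ · ·│3
2│♙ ♙ ♙ ♙ · ♙ ♙ ♙│2
1│♖ ♘ ♗ ♕ ♔ ♗ · ♖│1
  ─────────────────
  a b c d e f g h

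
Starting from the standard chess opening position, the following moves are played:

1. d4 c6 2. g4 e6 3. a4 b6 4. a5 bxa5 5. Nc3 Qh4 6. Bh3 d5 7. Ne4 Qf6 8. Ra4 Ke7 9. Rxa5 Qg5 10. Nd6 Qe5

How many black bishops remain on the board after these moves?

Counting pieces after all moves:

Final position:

  a b c d e f g h
  ─────────────────
8│♜ ♞ ♝ · · ♝ ♞ ♜│8
7│♟ · · · ♚ ♟ ♟ ♟│7
6│· · ♟ ♘ ♟ · · ·│6
5│♖ · · ♟ ♛ · · ·│5
4│· · · ♙ · · ♙ ·│4
3│· · · · · · · ♗│3
2│· ♙ ♙ · ♙ ♙ · ♙│2
1│· · ♗ ♕ ♔ · ♘ ♖│1
  ─────────────────
  a b c d e f g h


2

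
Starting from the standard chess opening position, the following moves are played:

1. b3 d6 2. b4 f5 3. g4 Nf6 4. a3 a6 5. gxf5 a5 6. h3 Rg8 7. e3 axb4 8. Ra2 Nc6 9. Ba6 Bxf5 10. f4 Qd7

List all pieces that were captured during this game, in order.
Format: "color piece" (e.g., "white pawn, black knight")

Tracking captures:
  gxf5: captured black pawn
  axb4: captured white pawn
  Bxf5: captured white pawn

black pawn, white pawn, white pawn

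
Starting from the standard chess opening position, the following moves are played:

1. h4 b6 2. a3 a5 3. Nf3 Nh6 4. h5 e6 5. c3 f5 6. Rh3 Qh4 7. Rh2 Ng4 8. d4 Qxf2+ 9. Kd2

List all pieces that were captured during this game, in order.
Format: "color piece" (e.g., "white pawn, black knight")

Tracking captures:
  Qxf2+: captured white pawn

white pawn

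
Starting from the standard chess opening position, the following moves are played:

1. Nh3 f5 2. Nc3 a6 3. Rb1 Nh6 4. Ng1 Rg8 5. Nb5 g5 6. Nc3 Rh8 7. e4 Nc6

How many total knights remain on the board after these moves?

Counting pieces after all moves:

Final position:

  a b c d e f g h
  ─────────────────
8│♜ · ♝ ♛ ♚ ♝ · ♜│8
7│· ♟ ♟ ♟ ♟ · · ♟│7
6│♟ · ♞ · · · · ♞│6
5│· · · · · ♟ ♟ ·│5
4│· · · · ♙ · · ·│4
3│· · ♘ · · · · ·│3
2│♙ ♙ ♙ ♙ · ♙ ♙ ♙│2
1│· ♖ ♗ ♕ ♔ ♗ ♘ ♖│1
  ─────────────────
  a b c d e f g h


4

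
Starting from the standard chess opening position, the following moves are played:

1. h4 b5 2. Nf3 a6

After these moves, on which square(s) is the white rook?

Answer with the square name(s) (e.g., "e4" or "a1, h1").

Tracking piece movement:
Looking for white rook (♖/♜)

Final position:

  a b c d e f g h
  ─────────────────
8│♜ ♞ ♝ ♛ ♚ ♝ ♞ ♜│8
7│· · ♟ ♟ ♟ ♟ ♟ ♟│7
6│♟ · · · · · · ·│6
5│· ♟ · · · · · ·│5
4│· · · · · · · ♙│4
3│· · · · · ♘ · ·│3
2│♙ ♙ ♙ ♙ ♙ ♙ ♙ ·│2
1│♖ ♘ ♗ ♕ ♔ ♗ · ♖│1
  ─────────────────
  a b c d e f g h


a1, h1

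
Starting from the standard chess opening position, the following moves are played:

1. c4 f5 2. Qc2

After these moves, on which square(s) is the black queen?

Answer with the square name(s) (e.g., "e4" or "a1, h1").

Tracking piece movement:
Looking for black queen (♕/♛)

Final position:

  a b c d e f g h
  ─────────────────
8│♜ ♞ ♝ ♛ ♚ ♝ ♞ ♜│8
7│♟ ♟ ♟ ♟ ♟ · ♟ ♟│7
6│· · · · · · · ·│6
5│· · · · · ♟ · ·│5
4│· · ♙ · · · · ·│4
3│· · · · · · · ·│3
2│♙ ♙ ♕ ♙ ♙ ♙ ♙ ♙│2
1│♖ ♘ ♗ · ♔ ♗ ♘ ♖│1
  ─────────────────
  a b c d e f g h


d8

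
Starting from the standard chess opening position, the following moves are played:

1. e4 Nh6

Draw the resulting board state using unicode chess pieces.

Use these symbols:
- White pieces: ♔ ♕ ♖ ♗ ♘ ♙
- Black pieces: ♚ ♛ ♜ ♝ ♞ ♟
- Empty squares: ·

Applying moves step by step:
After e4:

♜ ♞ ♝ ♛ ♚ ♝ ♞ ♜
♟ ♟ ♟ ♟ ♟ ♟ ♟ ♟
· · · · · · · ·
· · · · · · · ·
· · · · ♙ · · ·
· · · · · · · ·
♙ ♙ ♙ ♙ · ♙ ♙ ♙
♖ ♘ ♗ ♕ ♔ ♗ ♘ ♖


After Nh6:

♜ ♞ ♝ ♛ ♚ ♝ · ♜
♟ ♟ ♟ ♟ ♟ ♟ ♟ ♟
· · · · · · · ♞
· · · · · · · ·
· · · · ♙ · · ·
· · · · · · · ·
♙ ♙ ♙ ♙ · ♙ ♙ ♙
♖ ♘ ♗ ♕ ♔ ♗ ♘ ♖



  a b c d e f g h
  ─────────────────
8│♜ ♞ ♝ ♛ ♚ ♝ · ♜│8
7│♟ ♟ ♟ ♟ ♟ ♟ ♟ ♟│7
6│· · · · · · · ♞│6
5│· · · · · · · ·│5
4│· · · · ♙ · · ·│4
3│· · · · · · · ·│3
2│♙ ♙ ♙ ♙ · ♙ ♙ ♙│2
1│♖ ♘ ♗ ♕ ♔ ♗ ♘ ♖│1
  ─────────────────
  a b c d e f g h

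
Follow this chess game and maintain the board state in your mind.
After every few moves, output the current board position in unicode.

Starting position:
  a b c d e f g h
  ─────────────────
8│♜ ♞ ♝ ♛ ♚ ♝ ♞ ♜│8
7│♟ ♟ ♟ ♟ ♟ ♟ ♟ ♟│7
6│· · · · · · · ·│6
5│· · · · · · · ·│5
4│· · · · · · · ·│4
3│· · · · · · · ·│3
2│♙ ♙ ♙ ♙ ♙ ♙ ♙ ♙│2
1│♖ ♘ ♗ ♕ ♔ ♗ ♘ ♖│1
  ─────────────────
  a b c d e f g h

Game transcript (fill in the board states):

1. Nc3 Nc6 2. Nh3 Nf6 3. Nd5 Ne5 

  a b c d e f g h
  ─────────────────
8│♜ · ♝ ♛ ♚ ♝ · ♜│8
7│♟ ♟ ♟ ♟ ♟ ♟ ♟ ♟│7
6│· · · · · ♞ · ·│6
5│· · · ♘ ♞ · · ·│5
4│· · · · · · · ·│4
3│· · · · · · · ♘│3
2│♙ ♙ ♙ ♙ ♙ ♙ ♙ ♙│2
1│♖ · ♗ ♕ ♔ ♗ · ♖│1
  ─────────────────
  a b c d e f g h

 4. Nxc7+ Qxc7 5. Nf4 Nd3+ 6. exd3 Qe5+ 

  a b c d e f g h
  ─────────────────
8│♜ · ♝ · ♚ ♝ · ♜│8
7│♟ ♟ · ♟ ♟ ♟ ♟ ♟│7
6│· · · · · ♞ · ·│6
5│· · · · ♛ · · ·│5
4│· · · · · ♘ · ·│4
3│· · · ♙ · · · ·│3
2│♙ ♙ ♙ ♙ · ♙ ♙ ♙│2
1│♖ · ♗ ♕ ♔ ♗ · ♖│1
  ─────────────────
  a b c d e f g h

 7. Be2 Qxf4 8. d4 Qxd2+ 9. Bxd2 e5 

  a b c d e f g h
  ─────────────────
8│♜ · ♝ · ♚ ♝ · ♜│8
7│♟ ♟ · ♟ · ♟ ♟ ♟│7
6│· · · · · ♞ · ·│6
5│· · · · ♟ · · ·│5
4│· · · ♙ · · · ·│4
3│· · · · · · · ·│3
2│♙ ♙ ♙ ♗ ♗ ♙ ♙ ♙│2
1│♖ · · ♕ ♔ · · ♖│1
  ─────────────────
  a b c d e f g h

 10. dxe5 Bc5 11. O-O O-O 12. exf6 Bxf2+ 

  a b c d e f g h
  ─────────────────
8│♜ · ♝ · · ♜ ♚ ·│8
7│♟ ♟ · ♟ · ♟ ♟ ♟│7
6│· · · · · ♙ · ·│6
5│· · · · · · · ·│5
4│· · · · · · · ·│4
3│· · · · · · · ·│3
2│♙ ♙ ♙ ♗ ♗ ♝ ♙ ♙│2
1│♖ · · ♕ · ♖ ♔ ·│1
  ─────────────────
  a b c d e f g h

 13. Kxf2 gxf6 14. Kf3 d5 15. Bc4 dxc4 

  a b c d e f g h
  ─────────────────
8│♜ · ♝ · · ♜ ♚ ·│8
7│♟ ♟ · · · ♟ · ♟│7
6│· · · · · ♟ · ·│6
5│· · · · · · · ·│5
4│· · ♟ · · · · ·│4
3│· · · · · ♔ · ·│3
2│♙ ♙ ♙ ♗ · · ♙ ♙│2
1│♖ · · ♕ · ♖ · ·│1
  ─────────────────
  a b c d e f g h



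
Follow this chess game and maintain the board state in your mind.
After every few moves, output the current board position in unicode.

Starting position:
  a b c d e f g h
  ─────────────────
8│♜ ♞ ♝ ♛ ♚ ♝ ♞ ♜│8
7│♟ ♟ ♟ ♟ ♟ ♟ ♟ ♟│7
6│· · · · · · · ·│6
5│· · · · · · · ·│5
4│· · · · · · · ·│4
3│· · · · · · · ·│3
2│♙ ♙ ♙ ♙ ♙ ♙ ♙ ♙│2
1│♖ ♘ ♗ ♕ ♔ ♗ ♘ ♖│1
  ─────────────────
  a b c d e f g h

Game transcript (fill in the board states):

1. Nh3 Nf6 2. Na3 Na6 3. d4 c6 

  a b c d e f g h
  ─────────────────
8│♜ · ♝ ♛ ♚ ♝ · ♜│8
7│♟ ♟ · ♟ ♟ ♟ ♟ ♟│7
6│♞ · ♟ · · ♞ · ·│6
5│· · · · · · · ·│5
4│· · · ♙ · · · ·│4
3│♘ · · · · · · ♘│3
2│♙ ♙ ♙ · ♙ ♙ ♙ ♙│2
1│♖ · ♗ ♕ ♔ ♗ · ♖│1
  ─────────────────
  a b c d e f g h

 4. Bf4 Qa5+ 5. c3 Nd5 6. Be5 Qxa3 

  a b c d e f g h
  ─────────────────
8│♜ · ♝ · ♚ ♝ · ♜│8
7│♟ ♟ · ♟ ♟ ♟ ♟ ♟│7
6│♞ · ♟ · · · · ·│6
5│· · · ♞ ♗ · · ·│5
4│· · · ♙ · · · ·│4
3│♛ · ♙ · · · · ♘│3
2│♙ ♙ · · ♙ ♙ ♙ ♙│2
1│♖ · · ♕ ♔ ♗ · ♖│1
  ─────────────────
  a b c d e f g h

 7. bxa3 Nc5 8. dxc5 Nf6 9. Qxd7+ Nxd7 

  a b c d e f g h
  ─────────────────
8│♜ · ♝ · ♚ ♝ · ♜│8
7│♟ ♟ · ♞ ♟ ♟ ♟ ♟│7
6│· · ♟ · · · · ·│6
5│· · ♙ · ♗ · · ·│5
4│· · · · · · · ·│4
3│♙ · ♙ · · · · ♘│3
2│♙ · · · ♙ ♙ ♙ ♙│2
1│♖ · · · ♔ ♗ · ♖│1
  ─────────────────
  a b c d e f g h

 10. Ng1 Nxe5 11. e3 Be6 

  a b c d e f g h
  ─────────────────
8│♜ · · · ♚ ♝ · ♜│8
7│♟ ♟ · · ♟ ♟ ♟ ♟│7
6│· · ♟ · ♝ · · ·│6
5│· · ♙ · ♞ · · ·│5
4│· · · · · · · ·│4
3│♙ · ♙ · ♙ · · ·│3
2│♙ · · · · ♙ ♙ ♙│2
1│♖ · · · ♔ ♗ ♘ ♖│1
  ─────────────────
  a b c d e f g h
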